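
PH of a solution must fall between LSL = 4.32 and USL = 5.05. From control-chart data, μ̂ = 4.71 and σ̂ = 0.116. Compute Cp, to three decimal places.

1.049

Cp = (USL − LSL) / (6σ̂) = (5.05 − 4.32) / (6 × 0.116) = 0.7300 / 0.6960 = 1.0489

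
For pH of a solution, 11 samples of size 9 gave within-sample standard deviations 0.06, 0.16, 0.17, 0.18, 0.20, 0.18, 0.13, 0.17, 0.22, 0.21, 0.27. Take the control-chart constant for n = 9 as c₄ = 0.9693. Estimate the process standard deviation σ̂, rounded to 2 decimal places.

s̄ = (0.06 + 0.16 + 0.17 + 0.18 + 0.20 + 0.18 + 0.13 + 0.17 + 0.22 + 0.21 + 0.27) / 11 = 0.1773
σ̂ = s̄ / c₄ = 0.1773 / 0.9693 = 0.1829

0.18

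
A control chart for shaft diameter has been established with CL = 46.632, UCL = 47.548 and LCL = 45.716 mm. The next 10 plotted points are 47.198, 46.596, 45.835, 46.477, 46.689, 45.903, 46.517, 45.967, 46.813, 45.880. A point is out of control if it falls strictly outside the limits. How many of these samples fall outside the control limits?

0

All 10 points lie within [45.716, 47.548].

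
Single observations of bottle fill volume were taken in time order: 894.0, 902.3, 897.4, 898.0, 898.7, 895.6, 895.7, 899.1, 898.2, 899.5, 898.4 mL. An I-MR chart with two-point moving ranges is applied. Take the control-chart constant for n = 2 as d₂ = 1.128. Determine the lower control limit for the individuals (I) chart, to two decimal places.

X̄ = (894.0 + 902.3 + 897.4 + 898.0 + 898.7 + 895.6 + 895.7 + 899.1 + 898.2 + 899.5 + 898.4) / 11 = 897.9000
Moving ranges: 8.3, 4.9, 0.6, 0.7, 3.1, 0.1, 3.4, 0.9, 1.3, 1.1; M̄R̄ = 24.4000 / 10 = 2.4400
LCL = X̄ − 3·M̄R̄/d₂ = 897.9000 − 3 × 2.4400 / 1.128 = 891.4106

891.41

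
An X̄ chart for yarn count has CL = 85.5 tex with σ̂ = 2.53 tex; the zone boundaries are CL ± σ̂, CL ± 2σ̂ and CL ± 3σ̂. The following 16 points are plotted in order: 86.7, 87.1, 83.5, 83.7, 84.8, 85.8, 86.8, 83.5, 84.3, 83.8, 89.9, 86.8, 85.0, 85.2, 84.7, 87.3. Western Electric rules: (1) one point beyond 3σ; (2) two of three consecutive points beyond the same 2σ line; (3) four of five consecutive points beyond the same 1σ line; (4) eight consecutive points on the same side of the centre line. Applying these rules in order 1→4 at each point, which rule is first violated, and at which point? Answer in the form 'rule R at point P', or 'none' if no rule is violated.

Zone of each point (C = within 1σ̂, B = 1σ̂–2σ̂, A = 2σ̂–3σ̂, * = beyond 3σ̂; sign = side of CL): 1:+C, 2:+C, 3:-C, 4:-C, 5:-C, 6:+C, 7:+C, 8:-C, 9:-C, 10:-C, 11:+B, 12:+C, 13:-C, 14:-C, 15:-C, 16:+C
No rule fires across all 16 points.

none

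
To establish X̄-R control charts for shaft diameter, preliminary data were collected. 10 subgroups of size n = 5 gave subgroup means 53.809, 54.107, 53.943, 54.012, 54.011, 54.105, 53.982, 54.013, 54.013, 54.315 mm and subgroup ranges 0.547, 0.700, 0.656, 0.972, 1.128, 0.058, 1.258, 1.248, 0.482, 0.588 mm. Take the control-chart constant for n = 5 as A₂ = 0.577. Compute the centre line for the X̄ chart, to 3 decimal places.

54.031

X̄̄ = (53.809 + 54.107 + 53.943 + 54.012 + 54.011 + 54.105 + 53.982 + 54.013 + 54.013 + 54.315) / 10 = 540.3100 / 10 = 54.0310
CL = X̄̄ = 54.0310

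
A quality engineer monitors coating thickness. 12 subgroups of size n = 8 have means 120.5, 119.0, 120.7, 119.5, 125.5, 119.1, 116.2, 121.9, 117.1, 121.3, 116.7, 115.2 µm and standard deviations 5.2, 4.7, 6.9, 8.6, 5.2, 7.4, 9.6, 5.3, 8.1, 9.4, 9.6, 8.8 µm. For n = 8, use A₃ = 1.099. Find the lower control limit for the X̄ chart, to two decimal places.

111.26

X̄̄ = (120.5 + 119.0 + 120.7 + 119.5 + 125.5 + 119.1 + 116.2 + 121.9 + 117.1 + 121.3 + 116.7 + 115.2) / 12 = 119.3917
s̄ = (5.2 + 4.7 + 6.9 + 8.6 + 5.2 + 7.4 + 9.6 + 5.3 + 8.1 + 9.4 + 9.6 + 8.8) / 12 = 7.4000
LCL = X̄̄ − A₃·s̄ = 119.3917 − 1.099 × 7.4000 = 111.2591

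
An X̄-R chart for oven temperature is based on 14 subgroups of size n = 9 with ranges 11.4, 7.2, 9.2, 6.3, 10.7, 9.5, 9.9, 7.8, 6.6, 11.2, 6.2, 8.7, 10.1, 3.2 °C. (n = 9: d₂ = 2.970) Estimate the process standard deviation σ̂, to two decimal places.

R̄ = (11.4 + 7.2 + 9.2 + 6.3 + 10.7 + 9.5 + 9.9 + 7.8 + 6.6 + 11.2 + 6.2 + 8.7 + 10.1 + 3.2) / 14 = 8.4286
σ̂ = R̄ / d₂ = 8.4286 / 2.970 = 2.8379

2.84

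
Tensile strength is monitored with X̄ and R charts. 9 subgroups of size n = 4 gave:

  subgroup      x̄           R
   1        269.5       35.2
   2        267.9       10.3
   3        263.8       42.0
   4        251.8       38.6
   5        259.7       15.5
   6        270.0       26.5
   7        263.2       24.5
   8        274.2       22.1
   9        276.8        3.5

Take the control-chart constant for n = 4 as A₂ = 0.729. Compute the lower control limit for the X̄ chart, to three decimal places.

X̄̄ = (269.5 + 267.9 + 263.8 + 251.8 + 259.7 + 270.0 + 263.2 + 274.2 + 276.8) / 9 = 2396.9000 / 9 = 266.3222
R̄ = (35.2 + 10.3 + 42.0 + 38.6 + 15.5 + 26.5 + 24.5 + 22.1 + 3.5) / 9 = 218.2000 / 9 = 24.2444
LCL = X̄̄ − A₂·R̄ = 266.3222 − 0.729 × 24.2444 = 248.6480

248.648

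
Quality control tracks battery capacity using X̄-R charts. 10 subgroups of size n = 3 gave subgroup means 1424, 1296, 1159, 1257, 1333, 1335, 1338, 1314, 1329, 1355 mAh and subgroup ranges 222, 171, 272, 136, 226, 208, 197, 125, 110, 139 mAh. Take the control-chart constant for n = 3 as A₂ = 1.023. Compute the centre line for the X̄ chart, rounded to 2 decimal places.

1314.00

X̄̄ = (1424 + 1296 + 1159 + 1257 + 1333 + 1335 + 1338 + 1314 + 1329 + 1355) / 10 = 13140.0000 / 10 = 1314.0000
CL = X̄̄ = 1314.0000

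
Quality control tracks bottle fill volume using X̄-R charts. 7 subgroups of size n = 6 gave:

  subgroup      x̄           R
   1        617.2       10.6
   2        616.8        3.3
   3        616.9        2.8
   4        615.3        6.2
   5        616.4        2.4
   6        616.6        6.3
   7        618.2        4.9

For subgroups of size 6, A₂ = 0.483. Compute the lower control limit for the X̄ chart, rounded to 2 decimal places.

614.25

X̄̄ = (617.2 + 616.8 + 616.9 + 615.3 + 616.4 + 616.6 + 618.2) / 7 = 4317.4000 / 7 = 616.7714
R̄ = (10.6 + 3.3 + 2.8 + 6.2 + 2.4 + 6.3 + 4.9) / 7 = 36.5000 / 7 = 5.2143
LCL = X̄̄ − A₂·R̄ = 616.7714 − 0.483 × 5.2143 = 614.2529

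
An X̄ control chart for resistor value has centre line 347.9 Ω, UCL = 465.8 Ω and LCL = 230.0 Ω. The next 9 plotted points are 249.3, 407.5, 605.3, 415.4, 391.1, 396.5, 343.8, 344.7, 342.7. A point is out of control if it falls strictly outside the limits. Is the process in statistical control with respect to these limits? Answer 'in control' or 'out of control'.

out of control

Compare each point to [230.0, 465.8]: sample 3 = 605.3 > UCL.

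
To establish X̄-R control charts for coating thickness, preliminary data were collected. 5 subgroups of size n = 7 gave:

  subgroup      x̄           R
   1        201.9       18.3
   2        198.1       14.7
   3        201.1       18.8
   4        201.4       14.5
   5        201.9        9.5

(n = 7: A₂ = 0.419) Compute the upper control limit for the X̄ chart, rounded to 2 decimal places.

207.23

X̄̄ = (201.9 + 198.1 + 201.1 + 201.4 + 201.9) / 5 = 1004.4000 / 5 = 200.8800
R̄ = (18.3 + 14.7 + 18.8 + 14.5 + 9.5) / 5 = 75.8000 / 5 = 15.1600
UCL = X̄̄ + A₂·R̄ = 200.8800 + 0.419 × 15.1600 = 207.2320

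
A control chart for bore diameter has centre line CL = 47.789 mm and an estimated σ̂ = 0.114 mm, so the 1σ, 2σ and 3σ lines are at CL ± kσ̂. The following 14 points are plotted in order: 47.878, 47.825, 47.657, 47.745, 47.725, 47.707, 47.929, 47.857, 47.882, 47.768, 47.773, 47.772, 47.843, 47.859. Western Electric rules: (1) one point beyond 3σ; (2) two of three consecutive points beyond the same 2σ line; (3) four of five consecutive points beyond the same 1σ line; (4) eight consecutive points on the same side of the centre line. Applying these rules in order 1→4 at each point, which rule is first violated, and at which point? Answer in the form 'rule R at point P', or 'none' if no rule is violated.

Zone of each point (C = within 1σ̂, B = 1σ̂–2σ̂, A = 2σ̂–3σ̂, * = beyond 3σ̂; sign = side of CL): 1:+C, 2:+C, 3:-B, 4:-C, 5:-C, 6:-C, 7:+B, 8:+C, 9:+C, 10:-C, 11:-C, 12:-C, 13:+C, 14:+C
No rule fires across all 14 points.

none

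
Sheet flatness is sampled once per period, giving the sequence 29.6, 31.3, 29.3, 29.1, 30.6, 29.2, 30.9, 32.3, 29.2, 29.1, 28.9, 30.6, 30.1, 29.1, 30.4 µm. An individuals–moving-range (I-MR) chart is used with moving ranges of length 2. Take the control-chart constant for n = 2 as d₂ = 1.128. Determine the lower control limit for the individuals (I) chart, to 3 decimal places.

26.599

X̄ = (29.6 + 31.3 + 29.3 + 29.1 + 30.6 + 29.2 + 30.9 + 32.3 + 29.2 + 29.1 + 28.9 + 30.6 + 30.1 + 29.1 + 30.4) / 15 = 29.9800
Moving ranges: 1.7, 2.0, 0.2, 1.5, 1.4, 1.7, 1.4, 3.1, 0.1, 0.2, 1.7, 0.5, 1.0, 1.3; M̄R̄ = 17.8000 / 14 = 1.2714
LCL = X̄ − 3·M̄R̄/d₂ = 29.9800 − 3 × 1.2714 / 1.128 = 26.5985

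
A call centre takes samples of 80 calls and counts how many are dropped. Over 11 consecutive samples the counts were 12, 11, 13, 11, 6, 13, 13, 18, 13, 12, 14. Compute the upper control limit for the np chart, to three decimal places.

p̄ = Σdᵢ / (k·n) = 136 / (11 × 80) = 0.15455
UCL = np̄ + 3·√(np̄(1−p̄)) = 12.3636 + 3 × √(12.3636×0.84545) = 12.3636 + 3 × 3.2331 = 22.0629

22.063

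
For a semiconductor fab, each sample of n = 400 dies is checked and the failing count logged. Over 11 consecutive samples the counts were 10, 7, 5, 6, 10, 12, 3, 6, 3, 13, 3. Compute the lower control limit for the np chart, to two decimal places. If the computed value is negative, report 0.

0.00

p̄ = Σdᵢ / (k·n) = 78 / (11 × 400) = 0.01773
LCL = np̄ − 3·√(np̄(1−p̄)) = 7.0909 − 3 × 2.6392 = -0.8266 → 0 (negative, so LCL = 0)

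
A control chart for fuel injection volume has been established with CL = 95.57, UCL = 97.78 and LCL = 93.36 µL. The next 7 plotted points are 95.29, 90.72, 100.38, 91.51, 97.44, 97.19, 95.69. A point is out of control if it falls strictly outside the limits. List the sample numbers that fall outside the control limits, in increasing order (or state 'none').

2, 3, 4

Compare each point to [93.36, 97.78]: sample 2 = 90.72 < LCL; sample 3 = 100.38 > UCL; sample 4 = 91.51 < LCL.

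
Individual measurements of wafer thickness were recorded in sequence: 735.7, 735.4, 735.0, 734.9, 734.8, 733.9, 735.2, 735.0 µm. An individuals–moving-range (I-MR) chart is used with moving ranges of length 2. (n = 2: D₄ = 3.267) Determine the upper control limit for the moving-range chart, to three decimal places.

1.540

Moving ranges: 0.3, 0.4, 0.1, 0.1, 0.9, 1.3, 0.2; M̄R̄ = 3.3000 / 7 = 0.4714
UCL_MR = D₄·M̄R̄ = 3.267 × 0.4714 = 1.5402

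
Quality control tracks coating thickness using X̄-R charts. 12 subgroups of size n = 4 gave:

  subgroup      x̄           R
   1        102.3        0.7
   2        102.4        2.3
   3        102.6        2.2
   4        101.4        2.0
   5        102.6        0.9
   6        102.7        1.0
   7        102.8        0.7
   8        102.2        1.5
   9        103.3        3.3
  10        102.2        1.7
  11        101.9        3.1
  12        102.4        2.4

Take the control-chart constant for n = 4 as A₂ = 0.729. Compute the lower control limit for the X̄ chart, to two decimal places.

101.08

X̄̄ = (102.3 + 102.4 + 102.6 + 101.4 + 102.6 + 102.7 + 102.8 + 102.2 + 103.3 + 102.2 + 101.9 + 102.4) / 12 = 1228.8000 / 12 = 102.4000
R̄ = (0.7 + 2.3 + 2.2 + 2.0 + 0.9 + 1.0 + 0.7 + 1.5 + 3.3 + 1.7 + 3.1 + 2.4) / 12 = 21.8000 / 12 = 1.8167
LCL = X̄̄ − A₂·R̄ = 102.4000 − 0.729 × 1.8167 = 101.0756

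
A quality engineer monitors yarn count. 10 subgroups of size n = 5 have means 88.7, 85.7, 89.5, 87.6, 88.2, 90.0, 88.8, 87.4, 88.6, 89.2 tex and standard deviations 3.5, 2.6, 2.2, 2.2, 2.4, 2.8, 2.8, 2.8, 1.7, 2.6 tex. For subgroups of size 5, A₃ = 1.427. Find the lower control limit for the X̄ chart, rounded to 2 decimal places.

84.72

X̄̄ = (88.7 + 85.7 + 89.5 + 87.6 + 88.2 + 90.0 + 88.8 + 87.4 + 88.6 + 89.2) / 10 = 88.3700
s̄ = (3.5 + 2.6 + 2.2 + 2.2 + 2.4 + 2.8 + 2.8 + 2.8 + 1.7 + 2.6) / 10 = 2.5600
LCL = X̄̄ − A₃·s̄ = 88.3700 − 1.427 × 2.5600 = 84.7169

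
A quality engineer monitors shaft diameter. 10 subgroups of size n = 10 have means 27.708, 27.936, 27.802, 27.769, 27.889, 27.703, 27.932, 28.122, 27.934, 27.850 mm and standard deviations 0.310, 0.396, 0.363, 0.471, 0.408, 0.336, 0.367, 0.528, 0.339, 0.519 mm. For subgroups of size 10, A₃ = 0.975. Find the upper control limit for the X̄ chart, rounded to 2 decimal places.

X̄̄ = (27.708 + 27.936 + 27.802 + 27.769 + 27.889 + 27.703 + 27.932 + 28.122 + 27.934 + 27.850) / 10 = 27.8645
s̄ = (0.310 + 0.396 + 0.363 + 0.471 + 0.408 + 0.336 + 0.367 + 0.528 + 0.339 + 0.519) / 10 = 0.4037
UCL = X̄̄ + A₃·s̄ = 27.8645 + 0.975 × 0.4037 = 28.2581

28.26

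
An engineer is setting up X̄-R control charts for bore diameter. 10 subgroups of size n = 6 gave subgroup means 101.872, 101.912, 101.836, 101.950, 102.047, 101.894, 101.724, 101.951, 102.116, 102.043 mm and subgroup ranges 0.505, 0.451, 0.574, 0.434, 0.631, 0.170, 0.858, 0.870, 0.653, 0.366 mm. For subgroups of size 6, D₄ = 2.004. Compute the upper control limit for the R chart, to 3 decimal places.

1.105

R̄ = (0.505 + 0.451 + 0.574 + 0.434 + 0.631 + 0.170 + 0.858 + 0.870 + 0.653 + 0.366) / 10 = 5.5120 / 10 = 0.5512
UCL_R = D₄·R̄ = 2.004 × 0.5512 = 1.1046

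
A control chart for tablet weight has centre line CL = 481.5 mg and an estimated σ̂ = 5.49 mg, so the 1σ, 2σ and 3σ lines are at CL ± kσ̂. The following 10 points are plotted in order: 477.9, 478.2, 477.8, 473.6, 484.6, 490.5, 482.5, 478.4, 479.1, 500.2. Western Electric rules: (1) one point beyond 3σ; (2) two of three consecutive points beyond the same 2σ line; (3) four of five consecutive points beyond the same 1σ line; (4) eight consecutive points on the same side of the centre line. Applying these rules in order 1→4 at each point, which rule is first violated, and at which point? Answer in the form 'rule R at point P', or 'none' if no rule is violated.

Zone of each point (C = within 1σ̂, B = 1σ̂–2σ̂, A = 2σ̂–3σ̂, * = beyond 3σ̂; sign = side of CL): 1:-C, 2:-C, 3:-C, 4:-B, 5:+C, 6:+B, 7:+C, 8:-C, 9:-C, 10:+*
Rule 1 (one point beyond the 3σ limits) is satisfied at point 10.

rule 1 at point 10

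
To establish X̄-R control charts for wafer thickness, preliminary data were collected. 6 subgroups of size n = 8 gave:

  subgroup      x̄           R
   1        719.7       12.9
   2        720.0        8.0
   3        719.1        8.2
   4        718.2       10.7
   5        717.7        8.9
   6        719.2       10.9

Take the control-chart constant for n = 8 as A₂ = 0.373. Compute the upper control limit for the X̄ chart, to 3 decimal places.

X̄̄ = (719.7 + 720.0 + 719.1 + 718.2 + 717.7 + 719.2) / 6 = 4313.9000 / 6 = 718.9833
R̄ = (12.9 + 8.0 + 8.2 + 10.7 + 8.9 + 10.9) / 6 = 59.6000 / 6 = 9.9333
UCL = X̄̄ + A₂·R̄ = 718.9833 + 0.373 × 9.9333 = 722.6885

722.688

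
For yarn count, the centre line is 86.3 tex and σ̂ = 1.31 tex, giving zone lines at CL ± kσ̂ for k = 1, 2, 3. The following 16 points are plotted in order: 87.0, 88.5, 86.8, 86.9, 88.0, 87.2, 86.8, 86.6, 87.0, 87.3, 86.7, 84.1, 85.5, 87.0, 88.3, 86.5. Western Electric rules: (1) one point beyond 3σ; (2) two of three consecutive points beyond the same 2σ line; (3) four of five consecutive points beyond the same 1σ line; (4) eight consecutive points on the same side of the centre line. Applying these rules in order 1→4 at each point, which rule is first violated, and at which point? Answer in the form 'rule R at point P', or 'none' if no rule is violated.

Zone of each point (C = within 1σ̂, B = 1σ̂–2σ̂, A = 2σ̂–3σ̂, * = beyond 3σ̂; sign = side of CL): 1:+C, 2:+B, 3:+C, 4:+C, 5:+B, 6:+C, 7:+C, 8:+C, 9:+C, 10:+C, 11:+C, 12:-B, 13:-C, 14:+C, 15:+B, 16:+C
Rule 4 (eight consecutive points on the same side of the centre line) is satisfied at point 8.

rule 4 at point 8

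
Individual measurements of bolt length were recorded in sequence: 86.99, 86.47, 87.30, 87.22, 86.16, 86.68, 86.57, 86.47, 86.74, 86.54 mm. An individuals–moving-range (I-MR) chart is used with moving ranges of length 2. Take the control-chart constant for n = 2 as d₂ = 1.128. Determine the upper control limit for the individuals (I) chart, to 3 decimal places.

87.804

X̄ = (86.99 + 86.47 + 87.30 + 87.22 + 86.16 + 86.68 + 86.57 + 86.47 + 86.74 + 86.54) / 10 = 86.7140
Moving ranges: 0.52, 0.83, 0.08, 1.06, 0.52, 0.11, 0.10, 0.27, 0.20; M̄R̄ = 3.6900 / 9 = 0.4100
UCL = X̄ + 3·M̄R̄/d₂ = 86.7140 + 3 × 0.4100 / 1.128 = 87.8044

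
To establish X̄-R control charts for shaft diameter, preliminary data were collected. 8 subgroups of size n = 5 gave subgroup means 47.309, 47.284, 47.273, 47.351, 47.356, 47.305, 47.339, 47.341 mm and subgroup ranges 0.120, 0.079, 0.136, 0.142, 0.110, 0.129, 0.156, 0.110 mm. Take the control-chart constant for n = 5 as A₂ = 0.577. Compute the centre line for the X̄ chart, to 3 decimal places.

X̄̄ = (47.309 + 47.284 + 47.273 + 47.351 + 47.356 + 47.305 + 47.339 + 47.341) / 8 = 378.5580 / 8 = 47.3197
CL = X̄̄ = 47.3197

47.320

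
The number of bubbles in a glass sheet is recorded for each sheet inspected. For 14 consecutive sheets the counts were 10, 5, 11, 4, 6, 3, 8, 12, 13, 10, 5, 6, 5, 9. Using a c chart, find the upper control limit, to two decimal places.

15.94

c̄ = (10 + 5 + 11 + 4 + 6 + 3 + 8 + 12 + 13 + 10 + 5 + 6 + 5 + 9) / 14 = 107 / 14 = 7.6429
UCL = c̄ + 3√c̄ = 7.6429 + 3 × √7.6429 = 7.6429 + 3 × 2.7646 = 15.9366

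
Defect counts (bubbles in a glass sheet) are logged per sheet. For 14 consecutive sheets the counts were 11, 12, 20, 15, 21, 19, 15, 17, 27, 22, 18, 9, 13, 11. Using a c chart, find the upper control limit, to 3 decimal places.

c̄ = (11 + 12 + 20 + 15 + 21 + 19 + 15 + 17 + 27 + 22 + 18 + 9 + 13 + 11) / 14 = 230 / 14 = 16.4286
UCL = c̄ + 3√c̄ = 16.4286 + 3 × √16.4286 = 16.4286 + 3 × 4.0532 = 28.5882

28.588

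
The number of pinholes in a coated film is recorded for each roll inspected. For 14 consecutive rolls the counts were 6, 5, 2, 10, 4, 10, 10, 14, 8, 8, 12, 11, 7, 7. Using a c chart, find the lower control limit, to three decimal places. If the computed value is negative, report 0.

0.000

c̄ = (6 + 5 + 2 + 10 + 4 + 10 + 10 + 14 + 8 + 8 + 12 + 11 + 7 + 7) / 14 = 114 / 14 = 8.1429
LCL = c̄ − 3√c̄ = 8.1429 − 3 × 2.8536 = -0.4179 → 0 (cannot be negative)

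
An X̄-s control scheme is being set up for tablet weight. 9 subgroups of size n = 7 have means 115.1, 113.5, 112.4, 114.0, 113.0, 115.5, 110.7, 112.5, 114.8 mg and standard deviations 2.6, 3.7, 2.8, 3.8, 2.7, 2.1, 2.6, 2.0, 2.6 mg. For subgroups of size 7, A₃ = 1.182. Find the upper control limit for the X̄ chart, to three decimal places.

116.770

X̄̄ = (115.1 + 113.5 + 112.4 + 114.0 + 113.0 + 115.5 + 110.7 + 112.5 + 114.8) / 9 = 113.5000
s̄ = (2.6 + 3.7 + 2.8 + 3.8 + 2.7 + 2.1 + 2.6 + 2.0 + 2.6) / 9 = 2.7667
UCL = X̄̄ + A₃·s̄ = 113.5000 + 1.182 × 2.7667 = 116.7702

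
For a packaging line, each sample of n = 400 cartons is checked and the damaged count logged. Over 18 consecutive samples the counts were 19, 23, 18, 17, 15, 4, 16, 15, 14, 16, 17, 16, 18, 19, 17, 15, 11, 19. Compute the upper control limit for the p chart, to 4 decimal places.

0.0696

p̄ = Σdᵢ / (k·n) = 289 / (18 × 400) = 0.04014
UCL = p̄ + 3·√(p̄(1−p̄)/n) = 0.04014 + 3 × √(0.04014×0.95986/400) = 0.04014 + 3 × 0.00981 = 0.06958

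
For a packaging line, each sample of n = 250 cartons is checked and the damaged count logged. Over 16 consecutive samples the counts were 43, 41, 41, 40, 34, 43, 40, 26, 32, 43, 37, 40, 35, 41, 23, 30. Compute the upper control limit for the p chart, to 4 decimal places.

p̄ = Σdᵢ / (k·n) = 589 / (16 × 250) = 0.14725
UCL = p̄ + 3·√(p̄(1−p̄)/n) = 0.14725 + 3 × √(0.14725×0.85275/250) = 0.14725 + 3 × 0.02241 = 0.21448

0.2145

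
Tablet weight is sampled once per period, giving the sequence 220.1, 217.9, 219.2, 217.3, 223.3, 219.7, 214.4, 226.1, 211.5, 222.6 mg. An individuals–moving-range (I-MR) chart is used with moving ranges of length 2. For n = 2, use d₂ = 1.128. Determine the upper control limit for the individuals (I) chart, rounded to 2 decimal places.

236.26

X̄ = (220.1 + 217.9 + 219.2 + 217.3 + 223.3 + 219.7 + 214.4 + 226.1 + 211.5 + 222.6) / 10 = 219.2100
Moving ranges: 2.2, 1.3, 1.9, 6.0, 3.6, 5.3, 11.7, 14.6, 11.1; M̄R̄ = 57.7000 / 9 = 6.4111
UCL = X̄ + 3·M̄R̄/d₂ = 219.2100 + 3 × 6.4111 / 1.128 = 236.2608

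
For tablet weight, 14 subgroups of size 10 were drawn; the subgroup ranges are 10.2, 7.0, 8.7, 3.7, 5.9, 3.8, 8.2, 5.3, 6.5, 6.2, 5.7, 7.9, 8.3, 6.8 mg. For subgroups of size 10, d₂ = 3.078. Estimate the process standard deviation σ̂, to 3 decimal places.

2.186

R̄ = (10.2 + 7.0 + 8.7 + 3.7 + 5.9 + 3.8 + 8.2 + 5.3 + 6.5 + 6.2 + 5.7 + 7.9 + 8.3 + 6.8) / 14 = 6.7286
σ̂ = R̄ / d₂ = 6.7286 / 3.078 = 2.1860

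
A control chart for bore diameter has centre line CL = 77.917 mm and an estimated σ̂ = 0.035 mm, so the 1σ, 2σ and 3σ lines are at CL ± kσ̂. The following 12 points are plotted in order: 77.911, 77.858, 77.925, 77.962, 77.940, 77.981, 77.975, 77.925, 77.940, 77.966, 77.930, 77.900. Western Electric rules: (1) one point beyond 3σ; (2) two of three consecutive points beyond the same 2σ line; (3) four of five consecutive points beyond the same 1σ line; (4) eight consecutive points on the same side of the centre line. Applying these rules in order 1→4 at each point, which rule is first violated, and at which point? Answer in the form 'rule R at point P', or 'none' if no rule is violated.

Zone of each point (C = within 1σ̂, B = 1σ̂–2σ̂, A = 2σ̂–3σ̂, * = beyond 3σ̂; sign = side of CL): 1:-C, 2:-B, 3:+C, 4:+B, 5:+C, 6:+B, 7:+B, 8:+C, 9:+C, 10:+B, 11:+C, 12:-C
Rule 4 (eight consecutive points on the same side of the centre line) is satisfied at point 10.

rule 4 at point 10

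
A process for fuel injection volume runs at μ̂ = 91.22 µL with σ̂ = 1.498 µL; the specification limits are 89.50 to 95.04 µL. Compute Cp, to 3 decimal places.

0.616

Cp = (USL − LSL) / (6σ̂) = (95.04 − 89.50) / (6 × 1.498) = 5.5400 / 8.9880 = 0.6164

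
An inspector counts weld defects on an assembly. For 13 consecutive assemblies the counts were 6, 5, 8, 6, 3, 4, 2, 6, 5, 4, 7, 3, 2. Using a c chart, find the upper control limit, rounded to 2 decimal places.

c̄ = (6 + 5 + 8 + 6 + 3 + 4 + 2 + 6 + 5 + 4 + 7 + 3 + 2) / 13 = 61 / 13 = 4.6923
UCL = c̄ + 3√c̄ = 4.6923 + 3 × √4.6923 = 4.6923 + 3 × 2.1662 = 11.1908

11.19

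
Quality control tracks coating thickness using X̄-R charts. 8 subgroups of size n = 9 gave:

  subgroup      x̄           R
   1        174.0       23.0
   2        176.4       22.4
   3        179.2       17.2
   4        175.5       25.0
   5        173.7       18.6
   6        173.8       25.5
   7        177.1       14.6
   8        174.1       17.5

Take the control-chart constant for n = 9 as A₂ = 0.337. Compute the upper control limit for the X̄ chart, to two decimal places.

X̄̄ = (174.0 + 176.4 + 179.2 + 175.5 + 173.7 + 173.8 + 177.1 + 174.1) / 8 = 1403.8000 / 8 = 175.4750
R̄ = (23.0 + 22.4 + 17.2 + 25.0 + 18.6 + 25.5 + 14.6 + 17.5) / 8 = 163.8000 / 8 = 20.4750
UCL = X̄̄ + A₂·R̄ = 175.4750 + 0.337 × 20.4750 = 182.3751

182.38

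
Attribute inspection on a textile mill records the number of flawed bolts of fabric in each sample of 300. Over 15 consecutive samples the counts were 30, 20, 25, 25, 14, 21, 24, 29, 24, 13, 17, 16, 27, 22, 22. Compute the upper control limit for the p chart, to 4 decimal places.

0.1182

p̄ = Σdᵢ / (k·n) = 329 / (15 × 300) = 0.07311
UCL = p̄ + 3·√(p̄(1−p̄)/n) = 0.07311 + 3 × √(0.07311×0.92689/300) = 0.07311 + 3 × 0.01503 = 0.11820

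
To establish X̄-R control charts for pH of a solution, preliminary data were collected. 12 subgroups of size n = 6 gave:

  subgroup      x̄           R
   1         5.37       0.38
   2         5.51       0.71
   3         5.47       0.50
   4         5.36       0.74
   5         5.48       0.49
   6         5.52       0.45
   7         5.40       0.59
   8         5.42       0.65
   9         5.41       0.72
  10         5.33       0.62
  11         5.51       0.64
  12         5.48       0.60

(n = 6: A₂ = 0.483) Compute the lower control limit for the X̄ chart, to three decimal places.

5.153

X̄̄ = (5.37 + 5.51 + 5.47 + 5.36 + 5.48 + 5.52 + 5.40 + 5.42 + 5.41 + 5.33 + 5.51 + 5.48) / 12 = 65.2600 / 12 = 5.4383
R̄ = (0.38 + 0.71 + 0.50 + 0.74 + 0.49 + 0.45 + 0.59 + 0.65 + 0.72 + 0.62 + 0.64 + 0.60) / 12 = 7.0900 / 12 = 0.5908
LCL = X̄̄ − A₂·R̄ = 5.4383 − 0.483 × 0.5908 = 5.1530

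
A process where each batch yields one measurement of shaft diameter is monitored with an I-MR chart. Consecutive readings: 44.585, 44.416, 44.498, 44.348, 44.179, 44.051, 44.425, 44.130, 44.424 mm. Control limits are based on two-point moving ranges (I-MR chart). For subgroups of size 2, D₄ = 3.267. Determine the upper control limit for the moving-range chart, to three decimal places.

Moving ranges: 0.169, 0.082, 0.150, 0.169, 0.128, 0.374, 0.295, 0.294; M̄R̄ = 1.6610 / 8 = 0.2076
UCL_MR = D₄·M̄R̄ = 3.267 × 0.2076 = 0.6783

0.678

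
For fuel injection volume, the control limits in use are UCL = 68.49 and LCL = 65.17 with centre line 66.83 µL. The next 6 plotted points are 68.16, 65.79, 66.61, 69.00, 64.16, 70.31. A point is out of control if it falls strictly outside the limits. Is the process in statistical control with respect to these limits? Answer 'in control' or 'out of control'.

out of control

Compare each point to [65.17, 68.49]: sample 4 = 69.00 > UCL; sample 5 = 64.16 < LCL; sample 6 = 70.31 > UCL.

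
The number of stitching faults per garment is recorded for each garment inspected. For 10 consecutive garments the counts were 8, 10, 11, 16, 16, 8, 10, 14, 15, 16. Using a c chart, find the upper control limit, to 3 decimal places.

c̄ = (8 + 10 + 11 + 16 + 16 + 8 + 10 + 14 + 15 + 16) / 10 = 124 / 10 = 12.4000
UCL = c̄ + 3√c̄ = 12.4000 + 3 × √12.4000 = 12.4000 + 3 × 3.5214 = 22.9641

22.964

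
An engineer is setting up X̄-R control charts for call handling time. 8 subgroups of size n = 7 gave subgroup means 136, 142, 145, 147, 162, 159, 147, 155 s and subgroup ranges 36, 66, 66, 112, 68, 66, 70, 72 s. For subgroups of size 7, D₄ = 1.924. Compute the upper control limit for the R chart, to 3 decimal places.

133.718

R̄ = (36 + 66 + 66 + 112 + 68 + 66 + 70 + 72) / 8 = 556.0000 / 8 = 69.5000
UCL_R = D₄·R̄ = 1.924 × 69.5000 = 133.7180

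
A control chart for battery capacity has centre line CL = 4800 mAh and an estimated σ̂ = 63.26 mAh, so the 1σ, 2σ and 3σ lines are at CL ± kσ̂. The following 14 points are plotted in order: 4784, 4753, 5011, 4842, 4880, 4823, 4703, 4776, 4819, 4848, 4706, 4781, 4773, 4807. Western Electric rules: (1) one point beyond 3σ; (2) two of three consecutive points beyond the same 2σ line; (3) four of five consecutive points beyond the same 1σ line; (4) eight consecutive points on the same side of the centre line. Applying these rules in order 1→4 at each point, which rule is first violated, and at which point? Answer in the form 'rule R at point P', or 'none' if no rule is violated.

Zone of each point (C = within 1σ̂, B = 1σ̂–2σ̂, A = 2σ̂–3σ̂, * = beyond 3σ̂; sign = side of CL): 1:-C, 2:-C, 3:+*, 4:+C, 5:+B, 6:+C, 7:-B, 8:-C, 9:+C, 10:+C, 11:-B, 12:-C, 13:-C, 14:+C
Rule 1 (one point beyond the 3σ limits) is satisfied at point 3.

rule 1 at point 3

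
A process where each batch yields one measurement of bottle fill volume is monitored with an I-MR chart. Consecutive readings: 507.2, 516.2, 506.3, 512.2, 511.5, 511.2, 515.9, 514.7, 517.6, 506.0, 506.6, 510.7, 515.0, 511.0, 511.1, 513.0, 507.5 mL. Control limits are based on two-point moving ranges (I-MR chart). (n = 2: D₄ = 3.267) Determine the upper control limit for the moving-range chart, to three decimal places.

13.619

Moving ranges: 9.0, 9.9, 5.9, 0.7, 0.3, 4.7, 1.2, 2.9, 11.6, 0.6, 4.1, 4.3, 4.0, 0.1, 1.9, 5.5; M̄R̄ = 66.7000 / 16 = 4.1688
UCL_MR = D₄·M̄R̄ = 3.267 × 4.1688 = 13.6193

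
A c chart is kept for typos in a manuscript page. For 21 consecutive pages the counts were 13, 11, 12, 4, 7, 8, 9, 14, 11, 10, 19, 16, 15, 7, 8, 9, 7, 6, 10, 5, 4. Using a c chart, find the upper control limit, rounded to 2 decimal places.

19.14

c̄ = (13 + 11 + 12 + 4 + 7 + 8 + 9 + 14 + 11 + 10 + 19 + 16 + 15 + 7 + 8 + 9 + 7 + 6 + 10 + 5 + 4) / 21 = 205 / 21 = 9.7619
UCL = c̄ + 3√c̄ = 9.7619 + 3 × √9.7619 = 9.7619 + 3 × 3.1244 = 19.1351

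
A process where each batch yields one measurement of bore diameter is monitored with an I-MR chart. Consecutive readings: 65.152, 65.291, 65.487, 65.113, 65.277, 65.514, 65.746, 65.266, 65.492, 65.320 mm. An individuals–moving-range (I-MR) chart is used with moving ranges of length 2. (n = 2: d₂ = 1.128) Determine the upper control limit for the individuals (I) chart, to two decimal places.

66.02

X̄ = (65.152 + 65.291 + 65.487 + 65.113 + 65.277 + 65.514 + 65.746 + 65.266 + 65.492 + 65.320) / 10 = 65.3658
Moving ranges: 0.139, 0.196, 0.374, 0.164, 0.237, 0.232, 0.480, 0.226, 0.172; M̄R̄ = 2.2200 / 9 = 0.2467
UCL = X̄ + 3·M̄R̄/d₂ = 65.3658 + 3 × 0.2467 / 1.128 = 66.0218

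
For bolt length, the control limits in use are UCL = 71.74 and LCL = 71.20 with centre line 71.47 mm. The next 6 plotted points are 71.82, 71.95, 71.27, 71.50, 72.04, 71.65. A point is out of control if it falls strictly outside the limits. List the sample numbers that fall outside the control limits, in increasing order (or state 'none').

Compare each point to [71.20, 71.74]: sample 1 = 71.82 > UCL; sample 2 = 71.95 > UCL; sample 5 = 72.04 > UCL.

1, 2, 5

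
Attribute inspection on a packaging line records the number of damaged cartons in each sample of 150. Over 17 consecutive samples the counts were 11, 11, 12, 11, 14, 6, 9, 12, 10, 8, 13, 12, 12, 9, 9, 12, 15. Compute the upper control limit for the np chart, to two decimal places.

20.50

p̄ = Σdᵢ / (k·n) = 186 / (17 × 150) = 0.07294
UCL = np̄ + 3·√(np̄(1−p̄)) = 10.9412 + 3 × √(10.9412×0.92706) = 10.9412 + 3 × 3.1848 = 20.4957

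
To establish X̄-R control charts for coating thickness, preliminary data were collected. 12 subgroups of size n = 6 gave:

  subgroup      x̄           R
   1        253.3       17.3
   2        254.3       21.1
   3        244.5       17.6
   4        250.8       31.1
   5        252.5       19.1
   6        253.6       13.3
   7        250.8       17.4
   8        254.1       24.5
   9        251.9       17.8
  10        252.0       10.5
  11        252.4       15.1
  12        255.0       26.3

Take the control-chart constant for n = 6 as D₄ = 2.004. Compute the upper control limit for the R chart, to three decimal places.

38.594

R̄ = (17.3 + 21.1 + 17.6 + 31.1 + 19.1 + 13.3 + 17.4 + 24.5 + 17.8 + 10.5 + 15.1 + 26.3) / 12 = 231.1000 / 12 = 19.2583
UCL_R = D₄·R̄ = 2.004 × 19.2583 = 38.5937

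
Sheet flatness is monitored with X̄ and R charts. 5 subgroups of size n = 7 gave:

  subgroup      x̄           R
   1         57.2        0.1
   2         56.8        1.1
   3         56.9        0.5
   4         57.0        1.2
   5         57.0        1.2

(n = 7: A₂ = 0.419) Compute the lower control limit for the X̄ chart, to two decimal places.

X̄̄ = (57.2 + 56.8 + 56.9 + 57.0 + 57.0) / 5 = 284.9000 / 5 = 56.9800
R̄ = (0.1 + 1.1 + 0.5 + 1.2 + 1.2) / 5 = 4.1000 / 5 = 0.8200
LCL = X̄̄ − A₂·R̄ = 56.9800 − 0.419 × 0.8200 = 56.6364

56.64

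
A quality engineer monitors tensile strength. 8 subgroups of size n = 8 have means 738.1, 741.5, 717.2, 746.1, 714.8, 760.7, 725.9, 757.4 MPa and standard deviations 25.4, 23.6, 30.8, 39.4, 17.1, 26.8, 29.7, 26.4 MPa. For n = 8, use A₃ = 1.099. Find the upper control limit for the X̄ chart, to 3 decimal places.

767.825

X̄̄ = (738.1 + 741.5 + 717.2 + 746.1 + 714.8 + 760.7 + 725.9 + 757.4) / 8 = 737.7125
s̄ = (25.4 + 23.6 + 30.8 + 39.4 + 17.1 + 26.8 + 29.7 + 26.4) / 8 = 27.4000
UCL = X̄̄ + A₃·s̄ = 737.7125 + 1.099 × 27.4000 = 767.8251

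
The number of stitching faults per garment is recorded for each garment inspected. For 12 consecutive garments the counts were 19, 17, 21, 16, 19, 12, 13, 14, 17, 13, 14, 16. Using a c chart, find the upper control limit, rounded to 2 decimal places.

27.89

c̄ = (19 + 17 + 21 + 16 + 19 + 12 + 13 + 14 + 17 + 13 + 14 + 16) / 12 = 191 / 12 = 15.9167
UCL = c̄ + 3√c̄ = 15.9167 + 3 × √15.9167 = 15.9167 + 3 × 3.9896 = 27.8854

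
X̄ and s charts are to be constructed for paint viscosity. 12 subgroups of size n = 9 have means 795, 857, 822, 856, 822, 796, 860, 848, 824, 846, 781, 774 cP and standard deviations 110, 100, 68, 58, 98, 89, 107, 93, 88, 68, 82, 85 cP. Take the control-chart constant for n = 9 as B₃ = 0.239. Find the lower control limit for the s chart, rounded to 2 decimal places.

20.83

s̄ = (110 + 100 + 68 + 58 + 98 + 89 + 107 + 93 + 88 + 68 + 82 + 85) / 12 = 87.1667
LCL_s = B₃·s̄ = 0.239 × 87.1667 = 20.8328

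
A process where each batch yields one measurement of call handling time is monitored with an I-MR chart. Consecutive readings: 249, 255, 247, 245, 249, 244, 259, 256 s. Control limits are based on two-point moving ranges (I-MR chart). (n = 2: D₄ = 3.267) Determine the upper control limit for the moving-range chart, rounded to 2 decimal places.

20.07

Moving ranges: 6, 8, 2, 4, 5, 15, 3; M̄R̄ = 43.0000 / 7 = 6.1429
UCL_MR = D₄·M̄R̄ = 3.267 × 6.1429 = 20.0687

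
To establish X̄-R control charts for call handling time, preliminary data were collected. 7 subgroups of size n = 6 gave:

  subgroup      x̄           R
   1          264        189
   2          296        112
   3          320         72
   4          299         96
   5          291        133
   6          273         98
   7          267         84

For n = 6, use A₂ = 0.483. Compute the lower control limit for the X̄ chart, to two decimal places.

233.05

X̄̄ = (264 + 296 + 320 + 299 + 291 + 273 + 267) / 7 = 2010.0000 / 7 = 287.1429
R̄ = (189 + 112 + 72 + 96 + 133 + 98 + 84) / 7 = 784.0000 / 7 = 112.0000
LCL = X̄̄ − A₂·R̄ = 287.1429 − 0.483 × 112.0000 = 233.0469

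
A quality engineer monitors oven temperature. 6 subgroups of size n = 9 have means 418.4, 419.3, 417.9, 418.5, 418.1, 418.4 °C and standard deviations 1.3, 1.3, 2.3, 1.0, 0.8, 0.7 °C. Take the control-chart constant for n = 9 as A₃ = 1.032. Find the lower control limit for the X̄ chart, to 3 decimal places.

417.161

X̄̄ = (418.4 + 419.3 + 417.9 + 418.5 + 418.1 + 418.4) / 6 = 418.4333
s̄ = (1.3 + 1.3 + 2.3 + 1.0 + 0.8 + 0.7) / 6 = 1.2333
LCL = X̄̄ − A₃·s̄ = 418.4333 − 1.032 × 1.2333 = 417.1605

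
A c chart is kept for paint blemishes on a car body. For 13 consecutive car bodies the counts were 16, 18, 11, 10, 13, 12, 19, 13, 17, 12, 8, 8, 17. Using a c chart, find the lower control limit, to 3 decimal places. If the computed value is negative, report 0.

2.409

c̄ = (16 + 18 + 11 + 10 + 13 + 12 + 19 + 13 + 17 + 12 + 8 + 8 + 17) / 13 = 174 / 13 = 13.3846
LCL = c̄ − 3√c̄ = 13.3846 − 3 × 3.6585 = 2.4091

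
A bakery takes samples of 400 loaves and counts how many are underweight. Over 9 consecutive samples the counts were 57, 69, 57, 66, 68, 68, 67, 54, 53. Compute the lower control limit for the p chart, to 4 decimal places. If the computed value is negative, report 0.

0.1010

p̄ = Σdᵢ / (k·n) = 559 / (9 × 400) = 0.15528
LCL = p̄ − 3·√(p̄(1−p̄)/n) = 0.15528 − 3 × 0.01811 = 0.10095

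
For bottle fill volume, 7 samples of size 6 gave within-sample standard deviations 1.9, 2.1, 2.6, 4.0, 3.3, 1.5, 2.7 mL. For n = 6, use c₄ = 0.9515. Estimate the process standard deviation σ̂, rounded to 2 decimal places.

s̄ = (1.9 + 2.1 + 2.6 + 4.0 + 3.3 + 1.5 + 2.7) / 7 = 2.5857
σ̂ = s̄ / c₄ = 2.5857 / 0.9515 = 2.7175

2.72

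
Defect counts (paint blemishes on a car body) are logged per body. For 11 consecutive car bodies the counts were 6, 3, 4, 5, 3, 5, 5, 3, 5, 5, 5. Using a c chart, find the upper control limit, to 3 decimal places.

10.786

c̄ = (6 + 3 + 4 + 5 + 3 + 5 + 5 + 3 + 5 + 5 + 5) / 11 = 49 / 11 = 4.4545
UCL = c̄ + 3√c̄ = 4.4545 + 3 × √4.4545 = 4.4545 + 3 × 2.1106 = 10.7863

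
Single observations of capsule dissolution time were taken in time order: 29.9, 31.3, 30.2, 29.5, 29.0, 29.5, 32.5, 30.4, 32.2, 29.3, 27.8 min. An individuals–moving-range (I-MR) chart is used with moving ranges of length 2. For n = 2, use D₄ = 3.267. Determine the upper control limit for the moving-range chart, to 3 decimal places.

5.064

Moving ranges: 1.4, 1.1, 0.7, 0.5, 0.5, 3.0, 2.1, 1.8, 2.9, 1.5; M̄R̄ = 15.5000 / 10 = 1.5500
UCL_MR = D₄·M̄R̄ = 3.267 × 1.5500 = 5.0639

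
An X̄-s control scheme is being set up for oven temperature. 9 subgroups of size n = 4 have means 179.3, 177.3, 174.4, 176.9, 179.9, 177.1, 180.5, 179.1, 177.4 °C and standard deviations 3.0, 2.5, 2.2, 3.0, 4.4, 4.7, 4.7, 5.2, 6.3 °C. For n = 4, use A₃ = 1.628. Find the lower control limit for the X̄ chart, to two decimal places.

171.48

X̄̄ = (179.3 + 177.3 + 174.4 + 176.9 + 179.9 + 177.1 + 180.5 + 179.1 + 177.4) / 9 = 177.9889
s̄ = (3.0 + 2.5 + 2.2 + 3.0 + 4.4 + 4.7 + 4.7 + 5.2 + 6.3) / 9 = 4.0000
LCL = X̄̄ − A₃·s̄ = 177.9889 − 1.628 × 4.0000 = 171.4769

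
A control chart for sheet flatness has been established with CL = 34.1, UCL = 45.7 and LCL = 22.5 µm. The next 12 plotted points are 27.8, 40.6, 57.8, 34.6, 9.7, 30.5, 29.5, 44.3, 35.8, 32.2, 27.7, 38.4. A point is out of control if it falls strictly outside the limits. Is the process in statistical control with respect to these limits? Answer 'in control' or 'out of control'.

out of control

Compare each point to [22.5, 45.7]: sample 3 = 57.8 > UCL; sample 5 = 9.7 < LCL.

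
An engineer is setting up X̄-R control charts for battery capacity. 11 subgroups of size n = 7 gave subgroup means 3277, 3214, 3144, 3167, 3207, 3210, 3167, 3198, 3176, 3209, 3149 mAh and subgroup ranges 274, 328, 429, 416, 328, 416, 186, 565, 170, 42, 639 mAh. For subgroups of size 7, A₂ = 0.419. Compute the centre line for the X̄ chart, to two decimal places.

3192.55

X̄̄ = (3277 + 3214 + 3144 + 3167 + 3207 + 3210 + 3167 + 3198 + 3176 + 3209 + 3149) / 11 = 35118.0000 / 11 = 3192.5455
CL = X̄̄ = 3192.5455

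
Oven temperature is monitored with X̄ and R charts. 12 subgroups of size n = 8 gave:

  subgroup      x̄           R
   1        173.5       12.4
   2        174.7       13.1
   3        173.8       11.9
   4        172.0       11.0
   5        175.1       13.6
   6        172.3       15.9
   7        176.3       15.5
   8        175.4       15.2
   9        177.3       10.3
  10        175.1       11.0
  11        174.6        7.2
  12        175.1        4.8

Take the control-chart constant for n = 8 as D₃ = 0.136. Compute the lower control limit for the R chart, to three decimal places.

R̄ = (12.4 + 13.1 + 11.9 + 11.0 + 13.6 + 15.9 + 15.5 + 15.2 + 10.3 + 11.0 + 7.2 + 4.8) / 12 = 141.9000 / 12 = 11.8250
LCL_R = D₃·R̄ = 0.136 × 11.8250 = 1.6082

1.608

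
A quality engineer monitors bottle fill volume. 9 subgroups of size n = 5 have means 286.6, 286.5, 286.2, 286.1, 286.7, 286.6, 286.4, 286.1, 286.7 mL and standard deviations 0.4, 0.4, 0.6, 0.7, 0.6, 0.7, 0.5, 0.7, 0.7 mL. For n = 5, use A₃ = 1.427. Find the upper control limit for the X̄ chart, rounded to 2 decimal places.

X̄̄ = (286.6 + 286.5 + 286.2 + 286.1 + 286.7 + 286.6 + 286.4 + 286.1 + 286.7) / 9 = 286.4333
s̄ = (0.4 + 0.4 + 0.6 + 0.7 + 0.6 + 0.7 + 0.5 + 0.7 + 0.7) / 9 = 0.5889
UCL = X̄̄ + A₃·s̄ = 286.4333 + 1.427 × 0.5889 = 287.2737

287.27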